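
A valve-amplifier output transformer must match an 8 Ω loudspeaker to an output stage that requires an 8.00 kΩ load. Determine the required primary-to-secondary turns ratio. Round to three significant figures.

N_p/N_s ≈ 31.6

Z_p/Z_s = (N_p/N_s)², so N_p/N_s = √(8000/8) = √1000 = 31.6.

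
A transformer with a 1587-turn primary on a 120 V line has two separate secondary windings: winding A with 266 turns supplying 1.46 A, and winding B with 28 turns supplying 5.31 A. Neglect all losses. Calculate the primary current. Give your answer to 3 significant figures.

I_p ≈ 0.338 A

V_A = 120 × 266/1587 = 20.113 V; V_B = 120 × 28/1587 = 2.1172 V.
P_out = V_A I_A + V_B I_B = 20.113×1.46 + 2.1172×5.31 = 29.366 + 11.242 = 40.608 W.
Ideal ⇒ P_in = P_out, so I_p = P_out/V_p = 40.608/120 = 0.338 A.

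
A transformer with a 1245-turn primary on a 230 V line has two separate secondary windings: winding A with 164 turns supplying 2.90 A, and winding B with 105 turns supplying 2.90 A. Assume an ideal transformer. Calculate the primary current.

I_p ≈ 0.627 A

V_A = 230 × 164/1245 = 30.297 V; V_B = 230 × 105/1245 = 19.398 V.
P_out = V_A I_A + V_B I_B = 30.297×2.90 + 19.398×2.90 = 87.862 + 56.253 = 144.11 W.
Ideal ⇒ P_in = P_out, so I_p = P_out/V_p = 144.11/230 = 0.627 A.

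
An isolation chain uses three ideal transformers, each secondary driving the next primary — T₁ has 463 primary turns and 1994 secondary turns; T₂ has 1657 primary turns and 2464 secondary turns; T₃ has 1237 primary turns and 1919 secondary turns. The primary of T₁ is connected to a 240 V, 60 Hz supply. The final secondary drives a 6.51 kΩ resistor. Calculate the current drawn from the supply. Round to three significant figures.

I_supply ≈ 3.64 A

After T₁: V = 240.00 × 1994/463 = 1033.6 V.
After T₂: V = 1033.6 × 2464/1657 = 1537.0 V.
After T₃: V = 1537.0 × 1919/1237 = 2384.4 V.
I_load = 2384.4/6510 = 0.36627 A, so P_out = 2384.4 × 0.36627 = 873.33 W.
All ideal ⇒ P_in = P_out, so I_supply = 873.33/240 = 3.64 A.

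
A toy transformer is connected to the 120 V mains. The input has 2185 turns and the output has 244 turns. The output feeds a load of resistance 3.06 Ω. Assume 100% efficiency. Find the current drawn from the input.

I_in ≈ 0.489 A

V_out = V_in × N_out/N_in = 120 × 244/2185 = 13.400 V.
I_out = V_out/R = 13.400/3.06 = 4.3792 A.
For an ideal transformer I_in N_in = I_out N_out, so I_in = 4.3792 × 244/2185 = 0.489 A.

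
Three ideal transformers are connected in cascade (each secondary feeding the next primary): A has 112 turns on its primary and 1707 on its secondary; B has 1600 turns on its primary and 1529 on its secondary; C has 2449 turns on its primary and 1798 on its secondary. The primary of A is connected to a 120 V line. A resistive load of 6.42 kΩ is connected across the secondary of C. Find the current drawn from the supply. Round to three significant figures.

I_supply ≈ 2.14 A

After A: V = 120.00 × 1707/112 = 1828.9 V.
After B: V = 1828.9 × 1529/1600 = 1747.8 V.
After C: V = 1747.8 × 1798/2449 = 1283.2 V.
I_load = 1283.2/6420 = 0.19987 A, so P_out = 1283.2 × 0.19987 = 256.47 W.
All ideal ⇒ P_in = P_out, so I_supply = 256.47/120 = 2.14 A.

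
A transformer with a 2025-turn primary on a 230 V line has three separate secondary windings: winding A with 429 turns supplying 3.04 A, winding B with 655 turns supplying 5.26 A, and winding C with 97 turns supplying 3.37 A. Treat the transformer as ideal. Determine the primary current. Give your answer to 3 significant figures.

V_A = 230 × 429/2025 = 48.726 V; V_B = 230 × 655/2025 = 74.395 V; V_C = 230 × 97/2025 = 11.017 V.
P_out = V_A I_A + V_B I_B + V_C I_C = 48.726×3.04 + 74.395×5.26 + 11.017×3.37 = 148.13 + 391.32 + 37.128 = 576.57 W.
Ideal ⇒ P_in = P_out, so I_p = P_out/V_p = 576.57/230 = 2.51 A.

I_p ≈ 2.51 A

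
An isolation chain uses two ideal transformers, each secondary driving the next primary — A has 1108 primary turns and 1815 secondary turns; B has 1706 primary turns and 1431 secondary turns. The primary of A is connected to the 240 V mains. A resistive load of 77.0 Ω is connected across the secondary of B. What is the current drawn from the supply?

Secondary of A: V = 240.00 × 1815/1108 = 393.14 V.
Secondary of B: V = 393.14 × 1431/1706 = 329.77 V.
I_load = 329.77/77.0 = 4.2827 A, so P_out = 329.77 × 4.2827 = 1412.3 W.
All ideal ⇒ P_in = P_out, so I_supply = 1412.3/240 = 5.88 A.

I_supply ≈ 5.88 A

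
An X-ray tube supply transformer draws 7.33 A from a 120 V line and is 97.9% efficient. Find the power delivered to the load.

P_out ≈ 861 W

P_in = V_p I_p = 120 × 7.33 = 879.60 W.
P_out = η P_in = 0.979 × 879.60 = 861 W.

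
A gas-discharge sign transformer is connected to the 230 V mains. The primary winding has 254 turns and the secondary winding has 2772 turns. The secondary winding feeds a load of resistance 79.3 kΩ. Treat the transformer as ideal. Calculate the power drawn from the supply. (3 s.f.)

V_s = V_p × N_s/N_p = 230 × 2772/254 = 2510.1 V.
I_s = V_s/R = 2510.1/79300 = 0.031653 A.
I_p = I_s × N_s/N_p = 0.031653 × 2772/254 = 0.34544 A.
P = V_p I_p = 230 × 0.34544 = 79.5 W.

P ≈ 79.5 W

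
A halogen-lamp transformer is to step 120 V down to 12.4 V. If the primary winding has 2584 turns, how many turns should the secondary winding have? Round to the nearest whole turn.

N_s = 267 turns

N_s/N_p = V_s/V_p, so N_s = 2584 × 12.4/120 = 267.0 ≈ 267 turns.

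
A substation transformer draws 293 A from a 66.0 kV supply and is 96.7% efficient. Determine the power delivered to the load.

P_out ≈ 1.87×10^7 W

P_in = V_p I_p = 66000 × 293 = 1.9338×10^7 W.
P_out = η P_in = 0.967 × 1.9338×10^7 = 1.87×10^7 W.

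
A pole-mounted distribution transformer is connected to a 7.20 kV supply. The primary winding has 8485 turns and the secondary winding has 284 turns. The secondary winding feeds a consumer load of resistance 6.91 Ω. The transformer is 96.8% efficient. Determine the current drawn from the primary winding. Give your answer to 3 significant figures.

I_p ≈ 1.21 A

V_s = 7200 × 284/8485 = 240.99 V.
I_s = V_s/R = 240.99/6.91 = 34.876 A.
P_out = V_s I_s = 240.99 × 34.876 = 8404.7 W.
P_in = P_out/η = 8404.7/0.968 = 8682.5 W.
I_p = P_in/V_p = 8682.5/7200 = 1.21 A.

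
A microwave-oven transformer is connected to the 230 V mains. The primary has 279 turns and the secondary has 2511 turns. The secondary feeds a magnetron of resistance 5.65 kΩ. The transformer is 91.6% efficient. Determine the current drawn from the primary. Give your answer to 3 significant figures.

I_p ≈ 3.60 A

V_s = 230 × 2511/279 = 2070.0 V.
I_s = V_s/R = 2070.0/5650 = 0.36637 A.
P_out = V_s I_s = 2070.0 × 0.36637 = 758.39 W.
P_in = P_out/η = 758.39/0.916 = 827.94 W.
I_p = P_in/V_p = 827.94/230 = 3.60 A.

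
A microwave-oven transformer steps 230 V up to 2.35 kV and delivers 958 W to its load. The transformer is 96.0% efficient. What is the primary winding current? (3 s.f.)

P_in = P_out/η = 958/0.960 = 997.92 W.
I_p = P_in/V_p = 997.92/230 = 4.34 A.

I_p ≈ 4.34 A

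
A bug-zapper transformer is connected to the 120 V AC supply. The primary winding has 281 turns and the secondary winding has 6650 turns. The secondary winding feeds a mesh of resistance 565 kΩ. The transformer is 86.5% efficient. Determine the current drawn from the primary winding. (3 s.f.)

I_p ≈ 0.138 A

V_s = 120 × 6650/281 = 2839.9 V.
I_s = V_s/R = 2839.9/565000 = 0.0050263 A.
P_out = V_s I_s = 2839.9 × 0.0050263 = 14.274 W.
P_in = P_out/η = 14.274/0.865 = 16.502 W.
I_p = P_in/V_p = 16.502/120 = 0.138 A.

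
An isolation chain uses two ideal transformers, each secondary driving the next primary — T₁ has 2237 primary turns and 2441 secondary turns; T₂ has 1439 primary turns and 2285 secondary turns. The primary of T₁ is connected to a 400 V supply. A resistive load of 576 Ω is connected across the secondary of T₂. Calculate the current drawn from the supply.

I_supply ≈ 2.08 A

After T₁: V = 400.00 × 2441/2237 = 436.48 V.
After T₂: V = 436.48 × 2285/1439 = 693.09 V.
I_load = 693.09/576 = 1.2033 A, so P_out = 693.09 × 1.2033 = 833.97 W.
All ideal ⇒ P_in = P_out, so I_supply = 833.97/400 = 2.08 A.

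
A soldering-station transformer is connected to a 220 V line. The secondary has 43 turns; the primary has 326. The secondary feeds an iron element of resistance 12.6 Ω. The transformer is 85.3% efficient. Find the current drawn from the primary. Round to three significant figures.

I_p ≈ 0.356 A

V_s = 220 × 43/326 = 29.018 V.
I_s = V_s/R = 29.018/12.6 = 2.3030 A.
P_out = V_s I_s = 29.018 × 2.3030 = 66.831 W.
P_in = P_out/η = 66.831/0.853 = 78.348 W.
I_p = P_in/V_p = 78.348/220 = 0.356 A.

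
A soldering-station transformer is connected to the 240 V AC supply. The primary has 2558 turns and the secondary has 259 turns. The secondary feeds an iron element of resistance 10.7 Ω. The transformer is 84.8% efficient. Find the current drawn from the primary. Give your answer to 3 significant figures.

I_p ≈ 0.271 A

V_s = 240 × 259/2558 = 24.300 V.
I_s = V_s/R = 24.300/10.7 = 2.2710 A.
P_out = V_s I_s = 24.300 × 2.2710 = 55.187 W.
P_in = P_out/η = 55.187/0.848 = 65.079 W.
I_p = P_in/V_p = 65.079/240 = 0.271 A.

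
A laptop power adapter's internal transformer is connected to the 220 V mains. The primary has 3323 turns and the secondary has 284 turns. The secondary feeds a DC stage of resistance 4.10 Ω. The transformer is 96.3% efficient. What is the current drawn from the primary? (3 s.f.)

V_s = 220 × 284/3323 = 18.802 V.
I_s = V_s/R = 18.802/4.10 = 4.5859 A.
P_out = V_s I_s = 18.802 × 4.5859 = 86.226 W.
P_in = P_out/η = 86.226/0.963 = 89.539 W.
I_p = P_in/V_p = 89.539/220 = 0.407 A.

I_p ≈ 0.407 A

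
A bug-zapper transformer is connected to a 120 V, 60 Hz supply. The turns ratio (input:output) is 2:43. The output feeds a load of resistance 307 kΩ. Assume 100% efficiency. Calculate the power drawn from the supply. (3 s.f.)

P ≈ 21.7 W

V_out = V_in × N_out/N_in = 120 × 43/2 = 2580.0 V.
I_out = V_out/R = 2580.0/307000 = 0.0084039 A.
I_in = I_out × N_out/N_in = 0.0084039 × 43/2 = 0.18068 A.
P = V_in I_in = 120 × 0.18068 = 21.7 W.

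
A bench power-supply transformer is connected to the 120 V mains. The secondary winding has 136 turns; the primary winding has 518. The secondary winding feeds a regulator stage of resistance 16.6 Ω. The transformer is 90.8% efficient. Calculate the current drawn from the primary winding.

V_s = 120 × 136/518 = 31.506 V.
I_s = V_s/R = 31.506/16.6 = 1.8979 A.
P_out = V_s I_s = 31.506 × 1.8979 = 59.796 W.
P_in = P_out/η = 59.796/0.908 = 65.855 W.
I_p = P_in/V_p = 65.855/120 = 0.549 A.

I_p ≈ 0.549 A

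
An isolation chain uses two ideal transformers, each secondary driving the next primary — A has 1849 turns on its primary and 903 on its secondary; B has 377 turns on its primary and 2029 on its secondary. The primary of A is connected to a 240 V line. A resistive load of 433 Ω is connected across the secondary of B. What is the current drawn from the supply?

Secondary of A: V = 240.00 × 903/1849 = 117.21 V.
Secondary of B: V = 117.21 × 2029/377 = 630.82 V.
I_load = 630.82/433 = 1.4569 A, so P_out = 630.82 × 1.4569 = 919.00 W.
All ideal ⇒ P_in = P_out, so I_supply = 919.00/240 = 3.83 A.

I_supply ≈ 3.83 A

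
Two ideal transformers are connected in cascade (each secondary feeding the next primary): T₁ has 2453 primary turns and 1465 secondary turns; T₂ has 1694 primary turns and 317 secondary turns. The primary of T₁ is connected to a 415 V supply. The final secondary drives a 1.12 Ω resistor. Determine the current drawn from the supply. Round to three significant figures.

I_supply ≈ 4.63 A

Secondary of T₁: V = 415.00 × 1465/2453 = 247.85 V.
Secondary of T₂: V = 247.85 × 317/1694 = 46.380 V.
I_load = 46.380/1.12 = 41.411 A, so P_out = 46.380 × 41.411 = 1920.7 W.
All ideal ⇒ P_in = P_out, so I_supply = 1920.7/415 = 4.63 A.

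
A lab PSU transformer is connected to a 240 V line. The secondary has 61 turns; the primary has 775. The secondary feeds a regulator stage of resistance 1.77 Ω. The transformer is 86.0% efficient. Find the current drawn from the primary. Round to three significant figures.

I_p ≈ 0.977 A

V_s = 240 × 61/775 = 18.890 V.
I_s = V_s/R = 18.890/1.77 = 10.672 A.
P_out = V_s I_s = 18.890 × 10.672 = 201.61 W.
P_in = P_out/η = 201.61/0.860 = 234.43 W.
I_p = P_in/V_p = 234.43/240 = 0.977 A.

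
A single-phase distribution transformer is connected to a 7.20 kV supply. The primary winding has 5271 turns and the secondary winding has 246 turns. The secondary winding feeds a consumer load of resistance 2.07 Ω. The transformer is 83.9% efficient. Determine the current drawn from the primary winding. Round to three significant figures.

I_p ≈ 9.03 A

V_s = 7200 × 246/5271 = 336.03 V.
I_s = V_s/R = 336.03/2.07 = 162.33 A.
P_out = V_s I_s = 336.03 × 162.33 = 54548 W.
P_in = P_out/η = 54548/0.839 = 65015 W.
I_p = P_in/V_p = 65015/7200 = 9.03 A.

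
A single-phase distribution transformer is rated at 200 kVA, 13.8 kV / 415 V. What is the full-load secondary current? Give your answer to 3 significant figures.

I_s ≈ 482 A

I_s = S/V_s = 200000/415 = 482 A.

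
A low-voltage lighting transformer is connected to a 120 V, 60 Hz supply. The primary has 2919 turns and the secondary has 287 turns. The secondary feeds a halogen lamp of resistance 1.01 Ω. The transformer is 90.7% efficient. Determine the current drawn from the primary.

V_s = 120 × 287/2919 = 11.799 V.
I_s = V_s/R = 11.799/1.01 = 11.682 A.
P_out = V_s I_s = 11.799 × 11.682 = 137.83 W.
P_in = P_out/η = 137.83/0.907 = 151.96 W.
I_p = P_in/V_p = 151.96/120 = 1.27 A.

I_p ≈ 1.27 A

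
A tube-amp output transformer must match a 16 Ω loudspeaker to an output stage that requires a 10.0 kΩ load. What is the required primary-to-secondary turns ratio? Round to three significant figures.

Z_p/Z_s = (N_p/N_s)², so N_p/N_s = √(10000/16) = √625 = 25.0.

N_p/N_s ≈ 25.0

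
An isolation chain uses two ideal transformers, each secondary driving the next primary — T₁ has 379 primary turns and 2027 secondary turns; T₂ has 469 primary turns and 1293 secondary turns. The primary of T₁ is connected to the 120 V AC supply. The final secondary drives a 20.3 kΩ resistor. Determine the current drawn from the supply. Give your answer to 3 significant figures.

I_supply ≈ 1.29 A

Secondary of T₁: V = 120.00 × 2027/379 = 641.79 V.
Secondary of T₂: V = 641.79 × 1293/469 = 1769.4 V.
I_load = 1769.4/20300 = 0.087162 A, so P_out = 1769.4 × 0.087162 = 154.22 W.
All ideal ⇒ P_in = P_out, so I_supply = 154.22/120 = 1.29 A.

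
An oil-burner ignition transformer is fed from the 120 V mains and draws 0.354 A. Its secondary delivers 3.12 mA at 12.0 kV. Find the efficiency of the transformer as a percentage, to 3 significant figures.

P_in = 120 × 0.354 = 42.4800 W.
P_out = 12000 × 0.00312 = 37.4400 W.
η = P_out/P_in = 37.4400/42.4800 = 0.881.

η ≈ 88.1%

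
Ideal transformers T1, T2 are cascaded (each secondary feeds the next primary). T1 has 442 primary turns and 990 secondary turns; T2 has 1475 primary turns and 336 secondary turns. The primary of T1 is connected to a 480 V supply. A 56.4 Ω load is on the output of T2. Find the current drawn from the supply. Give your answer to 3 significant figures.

I_supply ≈ 2.22 A

After T1: V = 480.00 × 990/442 = 1075.1 V.
After T2: V = 1075.1 × 336/1475 = 244.91 V.
I_load = 244.91/56.4 = 4.3423 A, so P_out = 244.91 × 4.3423 = 1063.5 W.
All ideal ⇒ P_in = P_out, so I_supply = 1063.5/480 = 2.22 A.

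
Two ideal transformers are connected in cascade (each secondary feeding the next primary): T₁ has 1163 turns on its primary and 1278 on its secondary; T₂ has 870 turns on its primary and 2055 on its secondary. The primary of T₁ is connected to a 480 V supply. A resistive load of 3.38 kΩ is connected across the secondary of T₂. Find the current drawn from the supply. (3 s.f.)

I_supply ≈ 0.957 A

After T₁: V = 480.00 × 1278/1163 = 527.46 V.
After T₂: V = 527.46 × 2055/870 = 1245.9 V.
I_load = 1245.9/3380 = 0.36861 A, so P_out = 1245.9 × 0.36861 = 459.25 W.
All ideal ⇒ P_in = P_out, so I_supply = 459.25/480 = 0.957 A.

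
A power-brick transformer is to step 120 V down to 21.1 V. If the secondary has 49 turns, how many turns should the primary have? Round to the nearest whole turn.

N_p = 279 turns

N_p/N_s = V_p/V_s, so N_p = 49 × 120/21.1 = 278.7 ≈ 279 turns.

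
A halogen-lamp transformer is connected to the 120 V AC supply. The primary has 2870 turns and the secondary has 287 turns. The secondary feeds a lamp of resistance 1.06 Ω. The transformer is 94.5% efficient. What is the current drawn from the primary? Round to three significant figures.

V_s = 120 × 287/2870 = 12.000 V.
I_s = V_s/R = 12.000/1.06 = 11.321 A.
P_out = V_s I_s = 12.000 × 11.321 = 135.85 W.
P_in = P_out/η = 135.85/0.945 = 143.76 W.
I_p = P_in/V_p = 143.76/120 = 1.20 A.

I_p ≈ 1.20 A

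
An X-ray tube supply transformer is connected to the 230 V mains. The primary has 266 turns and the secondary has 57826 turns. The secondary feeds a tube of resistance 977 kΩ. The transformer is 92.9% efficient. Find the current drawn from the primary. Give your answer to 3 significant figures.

I_p ≈ 12.0 A

V_s = 230 × 57826/266 = 50000 V.
I_s = V_s/R = 50000/977000 = 0.051177 A.
P_out = V_s I_s = 50000 × 0.051177 = 2558.8 W.
P_in = P_out/η = 2558.8/0.929 = 2754.4 W.
I_p = P_in/V_p = 2754.4/230 = 12.0 A.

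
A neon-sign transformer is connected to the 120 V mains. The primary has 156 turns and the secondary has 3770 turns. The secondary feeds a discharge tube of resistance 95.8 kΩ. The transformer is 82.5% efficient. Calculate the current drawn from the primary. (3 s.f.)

I_p ≈ 0.887 A

V_s = 120 × 3770/156 = 2900.0 V.
I_s = V_s/R = 2900.0/95800 = 0.030271 A.
P_out = V_s I_s = 2900.0 × 0.030271 = 87.787 W.
P_in = P_out/η = 87.787/0.825 = 106.41 W.
I_p = P_in/V_p = 106.41/120 = 0.887 A.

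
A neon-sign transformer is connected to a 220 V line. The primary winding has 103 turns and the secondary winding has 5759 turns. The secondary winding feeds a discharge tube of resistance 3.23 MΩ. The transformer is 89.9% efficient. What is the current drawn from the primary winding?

V_s = 220 × 5759/103 = 12301 V.
I_s = V_s/R = 12301/(3.23×10^6) = 0.0038083 A.
P_out = V_s I_s = 12301 × 0.0038083 = 46.845 W.
P_in = P_out/η = 46.845/0.899 = 52.108 W.
I_p = P_in/V_p = 52.108/220 = 0.237 A.

I_p ≈ 0.237 A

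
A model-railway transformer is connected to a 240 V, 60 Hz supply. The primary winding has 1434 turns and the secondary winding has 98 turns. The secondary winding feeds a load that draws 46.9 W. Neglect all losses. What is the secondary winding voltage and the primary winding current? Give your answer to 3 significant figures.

V_s ≈ 16.4 V, I_p ≈ 0.195 A

V_s = V_p × N_s/N_p = 240 × 98/1434 = 16.402 V.
I_s = P/V_s = 46.9/16.402 = 2.8595 A.
I_p = I_s × N_s/N_p = 2.8595 × 98/1434 = 0.195 A.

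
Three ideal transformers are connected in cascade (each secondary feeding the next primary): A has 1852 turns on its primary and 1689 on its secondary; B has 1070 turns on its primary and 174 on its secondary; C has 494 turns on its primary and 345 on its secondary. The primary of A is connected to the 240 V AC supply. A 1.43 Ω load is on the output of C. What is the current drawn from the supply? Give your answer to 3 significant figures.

I_supply ≈ 1.80 A

Secondary of A: V = 240.00 × 1689/1852 = 218.88 V.
Secondary of B: V = 218.88 × 174/1070 = 35.593 V.
Secondary of C: V = 35.593 × 345/494 = 24.858 V.
I_load = 24.858/1.43 = 17.383 A, so P_out = 24.858 × 17.383 = 432.09 W.
All ideal ⇒ P_in = P_out, so I_supply = 432.09/240 = 1.80 A.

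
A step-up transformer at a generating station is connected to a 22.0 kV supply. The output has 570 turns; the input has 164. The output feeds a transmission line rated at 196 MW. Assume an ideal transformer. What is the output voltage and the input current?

V_out ≈ 76500 V, I_in ≈ 8910 A

V_out = V_in × N_out/N_in = 22000 × 570/164 = 76463 V.
I_out = P/V_out = 1.96×10^8/76463 = 2563.3 A.
I_in = I_out × N_out/N_in = 2563.3 × 570/164 = 8910 A.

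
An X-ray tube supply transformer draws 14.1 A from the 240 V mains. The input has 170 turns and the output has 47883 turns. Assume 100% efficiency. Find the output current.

I_out/I_in = N_in/N_out, so I_out = 14.1 × 170/47883 = 0.0501 A.

I_out ≈ 0.0501 A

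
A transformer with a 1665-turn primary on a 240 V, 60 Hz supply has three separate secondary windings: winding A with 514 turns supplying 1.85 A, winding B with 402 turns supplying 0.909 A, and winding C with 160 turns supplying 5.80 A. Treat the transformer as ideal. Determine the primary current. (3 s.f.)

V_A = 240 × 514/1665 = 74.090 V; V_B = 240 × 402/1665 = 57.946 V; V_C = 240 × 160/1665 = 23.063 V.
P_out = V_A I_A + V_B I_B + V_C I_C = 74.090×1.85 + 57.946×0.909 + 23.063×5.80 = 137.07 + 52.673 + 133.77 = 323.51 W.
Ideal ⇒ P_in = P_out, so I_p = P_out/V_p = 323.51/240 = 1.35 A.

I_p ≈ 1.35 A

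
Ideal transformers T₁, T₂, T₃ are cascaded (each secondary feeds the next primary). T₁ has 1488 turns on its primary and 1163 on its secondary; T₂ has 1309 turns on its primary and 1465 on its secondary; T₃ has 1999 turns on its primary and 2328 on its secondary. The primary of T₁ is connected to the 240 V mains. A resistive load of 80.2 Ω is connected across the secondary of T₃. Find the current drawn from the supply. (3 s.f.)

After T₁: V = 240.00 × 1163/1488 = 187.58 V.
After T₂: V = 187.58 × 1465/1309 = 209.94 V.
After T₃: V = 209.94 × 2328/1999 = 244.49 V.
I_load = 244.49/80.2 = 3.0485 A, so P_out = 244.49 × 3.0485 = 745.31 W.
All ideal ⇒ P_in = P_out, so I_supply = 745.31/240 = 3.11 A.

I_supply ≈ 3.11 A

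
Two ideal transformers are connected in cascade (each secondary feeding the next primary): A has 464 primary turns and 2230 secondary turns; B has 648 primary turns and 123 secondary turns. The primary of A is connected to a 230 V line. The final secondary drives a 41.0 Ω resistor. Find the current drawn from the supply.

I_supply ≈ 4.67 A

Secondary of A: V = 230.00 × 2230/464 = 1105.4 V.
Secondary of B: V = 1105.4 × 123/648 = 209.82 V.
I_load = 209.82/41.0 = 5.1175 A, so P_out = 209.82 × 5.1175 = 1073.8 W.
All ideal ⇒ P_in = P_out, so I_supply = 1073.8/230 = 4.67 A.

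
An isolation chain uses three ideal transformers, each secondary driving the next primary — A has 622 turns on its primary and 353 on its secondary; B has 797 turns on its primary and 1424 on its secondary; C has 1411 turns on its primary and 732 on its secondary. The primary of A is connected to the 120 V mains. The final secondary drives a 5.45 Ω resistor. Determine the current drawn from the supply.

After A: V = 120.00 × 353/622 = 68.103 V.
After B: V = 68.103 × 1424/797 = 121.68 V.
After C: V = 121.68 × 732/1411 = 63.125 V.
I_load = 63.125/5.45 = 11.583 A, so P_out = 63.125 × 11.583 = 731.15 W.
All ideal ⇒ P_in = P_out, so I_supply = 731.15/120 = 6.09 A.

I_supply ≈ 6.09 A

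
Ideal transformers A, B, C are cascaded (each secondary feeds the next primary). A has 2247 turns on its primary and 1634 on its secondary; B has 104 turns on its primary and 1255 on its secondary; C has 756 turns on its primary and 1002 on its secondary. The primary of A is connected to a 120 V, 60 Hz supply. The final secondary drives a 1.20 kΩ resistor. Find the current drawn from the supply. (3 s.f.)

I_supply ≈ 13.5 A

After A: V = 120.00 × 1634/2247 = 87.263 V.
After B: V = 87.263 × 1255/104 = 1053.0 V.
After C: V = 1053.0 × 1002/756 = 1395.7 V.
I_load = 1395.7/1200 = 1.1631 A, so P_out = 1395.7 × 1.1631 = 1623.3 W.
All ideal ⇒ P_in = P_out, so I_supply = 1623.3/120 = 13.5 A.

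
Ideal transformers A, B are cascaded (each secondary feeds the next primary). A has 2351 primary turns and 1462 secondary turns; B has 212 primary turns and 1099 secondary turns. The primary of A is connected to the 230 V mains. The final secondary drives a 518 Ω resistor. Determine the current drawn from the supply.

I_supply ≈ 4.61 A

After A: V = 230.00 × 1462/2351 = 143.03 V.
After B: V = 143.03 × 1099/212 = 741.45 V.
I_load = 741.45/518 = 1.4314 A, so P_out = 741.45 × 1.4314 = 1061.3 W.
All ideal ⇒ P_in = P_out, so I_supply = 1061.3/230 = 4.61 A.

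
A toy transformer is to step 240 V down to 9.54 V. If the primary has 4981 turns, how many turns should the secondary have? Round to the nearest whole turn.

N_s = 198 turns

N_s/N_p = V_s/V_p, so N_s = 4981 × 9.54/240 = 198.0 ≈ 198 turns.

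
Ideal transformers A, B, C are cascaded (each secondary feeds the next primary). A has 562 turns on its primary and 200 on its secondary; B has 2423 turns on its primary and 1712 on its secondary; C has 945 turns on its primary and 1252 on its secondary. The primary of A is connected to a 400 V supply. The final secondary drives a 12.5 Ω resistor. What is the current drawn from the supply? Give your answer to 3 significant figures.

I_supply ≈ 3.55 A

After A: V = 400.00 × 200/562 = 142.35 V.
After B: V = 142.35 × 1712/2423 = 100.58 V.
After C: V = 100.58 × 1252/945 = 133.25 V.
I_load = 133.25/12.5 = 10.660 A, so P_out = 133.25 × 10.660 = 1420.5 W.
All ideal ⇒ P_in = P_out, so I_supply = 1420.5/400 = 3.55 A.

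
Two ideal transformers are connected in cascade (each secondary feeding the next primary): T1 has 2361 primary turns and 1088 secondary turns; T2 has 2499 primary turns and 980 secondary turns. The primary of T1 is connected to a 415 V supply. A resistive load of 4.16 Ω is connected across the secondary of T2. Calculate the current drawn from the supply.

After T1: V = 415.00 × 1088/2361 = 191.24 V.
After T2: V = 191.24 × 980/2499 = 74.996 V.
I_load = 74.996/4.16 = 18.028 A, so P_out = 74.996 × 18.028 = 1352.0 W.
All ideal ⇒ P_in = P_out, so I_supply = 1352.0/415 = 3.26 A.

I_supply ≈ 3.26 A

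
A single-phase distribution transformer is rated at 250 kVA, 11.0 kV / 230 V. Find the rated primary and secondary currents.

I_p = S/V_p = 250000/11000 = 22.7 A.
I_s = S/V_s = 250000/230 = 1090 A.

I_p ≈ 22.7 A, I_s ≈ 1090 A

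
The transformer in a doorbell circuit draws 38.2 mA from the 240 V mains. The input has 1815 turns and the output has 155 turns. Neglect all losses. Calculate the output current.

I_out ≈ 0.447 A

I_out/I_in = N_in/N_out, so I_out = 0.0382 × 1815/155 = 0.447 A.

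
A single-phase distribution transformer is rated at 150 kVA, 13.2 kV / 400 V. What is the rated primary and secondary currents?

I_p ≈ 11.4 A, I_s ≈ 375 A

I_p = S/V_p = 150000/13200 = 11.4 A.
I_s = S/V_s = 150000/400 = 375 A.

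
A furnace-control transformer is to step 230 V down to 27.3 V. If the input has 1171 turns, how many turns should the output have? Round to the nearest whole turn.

N_out = 139 turns

N_out/N_in = V_out/V_in, so N_out = 1171 × 27.3/230 = 139.0 ≈ 139 turns.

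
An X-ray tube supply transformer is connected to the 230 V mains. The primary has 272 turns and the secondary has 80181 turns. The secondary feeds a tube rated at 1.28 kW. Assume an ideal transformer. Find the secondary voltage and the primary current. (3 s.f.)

V_s ≈ 67800 V, I_p ≈ 5.57 A

V_s = V_p × N_s/N_p = 230 × 80181/272 = 67800 V.
I_s = P/V_s = 1280/67800 = 0.018879 A.
I_p = I_s × N_s/N_p = 0.018879 × 80181/272 = 5.57 A.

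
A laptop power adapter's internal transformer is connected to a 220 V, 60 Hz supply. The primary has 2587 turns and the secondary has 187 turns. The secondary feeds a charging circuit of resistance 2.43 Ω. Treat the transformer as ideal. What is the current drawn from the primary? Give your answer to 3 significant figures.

I_p ≈ 0.473 A

V_s = V_p × N_s/N_p = 220 × 187/2587 = 15.903 V.
I_s = V_s/R = 15.903/2.43 = 6.5443 A.
For an ideal transformer I_p N_p = I_s N_s, so I_p = 6.5443 × 187/2587 = 0.473 A.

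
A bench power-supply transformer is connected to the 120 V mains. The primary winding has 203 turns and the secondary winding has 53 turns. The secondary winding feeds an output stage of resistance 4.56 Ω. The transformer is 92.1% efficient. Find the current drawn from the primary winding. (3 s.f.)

V_s = 120 × 53/203 = 31.330 V.
I_s = V_s/R = 31.330/4.56 = 6.8706 A.
P_out = V_s I_s = 31.330 × 6.8706 = 215.26 W.
P_in = P_out/η = 215.26/0.921 = 233.72 W.
I_p = P_in/V_p = 233.72/120 = 1.95 A.

I_p ≈ 1.95 A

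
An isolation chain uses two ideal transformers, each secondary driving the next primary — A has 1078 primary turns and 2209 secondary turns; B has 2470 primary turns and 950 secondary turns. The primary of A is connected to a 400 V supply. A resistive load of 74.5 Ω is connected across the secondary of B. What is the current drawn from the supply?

Secondary of A: V = 400.00 × 2209/1078 = 819.67 V.
Secondary of B: V = 819.67 × 950/2470 = 315.26 V.
I_load = 315.26/74.5 = 4.2316 A, so P_out = 315.26 × 4.2316 = 1334.0 W.
All ideal ⇒ P_in = P_out, so I_supply = 1334.0/400 = 3.34 A.

I_supply ≈ 3.34 A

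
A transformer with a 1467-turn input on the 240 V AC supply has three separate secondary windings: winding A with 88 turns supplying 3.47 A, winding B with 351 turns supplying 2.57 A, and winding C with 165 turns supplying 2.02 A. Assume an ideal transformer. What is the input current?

I_in ≈ 1.05 A

V_A = 240 × 88/1467 = 14.397 V; V_B = 240 × 351/1467 = 57.423 V; V_C = 240 × 165/1467 = 26.994 V.
P_out = V_A I_A + V_B I_B + V_C I_C = 14.397×3.47 + 57.423×2.57 + 26.994×2.02 = 49.957 + 147.58 + 54.528 = 252.06 W.
Ideal ⇒ P_in = P_out, so I_in = P_out/V_in = 252.06/240 = 1.05 A.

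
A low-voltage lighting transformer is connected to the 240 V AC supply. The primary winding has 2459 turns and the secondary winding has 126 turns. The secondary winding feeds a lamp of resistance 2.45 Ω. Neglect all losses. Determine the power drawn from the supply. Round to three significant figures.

P ≈ 61.7 W

V_s = V_p × N_s/N_p = 240 × 126/2459 = 12.298 V.
I_s = V_s/R = 12.298/2.45 = 5.0195 A.
I_p = I_s × N_s/N_p = 5.0195 × 126/2459 = 0.25720 A.
P = V_p I_p = 240 × 0.25720 = 61.7 W.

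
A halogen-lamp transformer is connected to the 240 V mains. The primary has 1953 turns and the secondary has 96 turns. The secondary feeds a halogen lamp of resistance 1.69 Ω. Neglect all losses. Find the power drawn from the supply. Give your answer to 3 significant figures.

V_s = V_p × N_s/N_p = 240 × 96/1953 = 11.797 V.
I_s = V_s/R = 11.797/1.69 = 6.9806 A.
I_p = I_s × N_s/N_p = 6.9806 × 96/1953 = 0.34313 A.
P = V_p I_p = 240 × 0.34313 = 82.4 W.

P ≈ 82.4 W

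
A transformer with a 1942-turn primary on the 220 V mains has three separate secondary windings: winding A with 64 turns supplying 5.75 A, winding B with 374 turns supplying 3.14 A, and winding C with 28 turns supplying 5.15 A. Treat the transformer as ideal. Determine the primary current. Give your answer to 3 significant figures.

V_A = 220 × 64/1942 = 7.2503 V; V_B = 220 × 374/1942 = 42.369 V; V_C = 220 × 28/1942 = 3.1720 V.
P_out = V_A I_A + V_B I_B + V_C I_C = 7.2503×5.75 + 42.369×3.14 + 3.1720×5.15 = 41.689 + 133.04 + 16.336 = 191.06 W.
Ideal ⇒ P_in = P_out, so I_p = P_out/V_p = 191.06/220 = 0.868 A.

I_p ≈ 0.868 A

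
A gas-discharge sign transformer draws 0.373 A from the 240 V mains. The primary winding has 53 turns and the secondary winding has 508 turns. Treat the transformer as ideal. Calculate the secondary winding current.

I_s/I_p = N_p/N_s, so I_s = 0.373 × 53/508 = 0.0389 A.

I_s ≈ 0.0389 A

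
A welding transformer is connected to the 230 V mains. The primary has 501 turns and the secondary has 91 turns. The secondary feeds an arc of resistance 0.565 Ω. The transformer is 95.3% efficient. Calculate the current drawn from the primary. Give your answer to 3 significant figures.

I_p ≈ 14.1 A

V_s = 230 × 91/501 = 41.776 V.
I_s = V_s/R = 41.776/0.565 = 73.941 A.
P_out = V_s I_s = 41.776 × 73.941 = 3089.0 W.
P_in = P_out/η = 3089.0/0.953 = 3241.3 W.
I_p = P_in/V_p = 3241.3/230 = 14.1 A.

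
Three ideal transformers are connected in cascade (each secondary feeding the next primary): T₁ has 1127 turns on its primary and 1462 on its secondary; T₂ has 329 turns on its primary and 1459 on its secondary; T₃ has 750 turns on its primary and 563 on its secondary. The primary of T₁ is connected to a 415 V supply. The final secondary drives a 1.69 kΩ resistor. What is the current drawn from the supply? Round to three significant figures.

I_supply ≈ 4.58 A

Secondary of T₁: V = 415.00 × 1462/1127 = 538.36 V.
Secondary of T₂: V = 538.36 × 1459/329 = 2387.4 V.
Secondary of T₃: V = 2387.4 × 563/750 = 1792.2 V.
I_load = 1792.2/1690 = 1.0605 A, so P_out = 1792.2 × 1.0605 = 1900.5 W.
All ideal ⇒ P_in = P_out, so I_supply = 1900.5/415 = 4.58 A.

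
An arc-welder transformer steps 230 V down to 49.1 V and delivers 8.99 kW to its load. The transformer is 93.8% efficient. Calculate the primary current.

I_p ≈ 41.7 A

P_in = P_out/η = 8990/0.938 = 9584.2 W.
I_p = P_in/V_p = 9584.2/230 = 41.7 A.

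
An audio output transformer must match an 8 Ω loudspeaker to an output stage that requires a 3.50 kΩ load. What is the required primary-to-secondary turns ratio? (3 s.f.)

Z_p/Z_s = (N_p/N_s)², so N_p/N_s = √(3500/8) = √438 = 20.9.

N_p/N_s ≈ 20.9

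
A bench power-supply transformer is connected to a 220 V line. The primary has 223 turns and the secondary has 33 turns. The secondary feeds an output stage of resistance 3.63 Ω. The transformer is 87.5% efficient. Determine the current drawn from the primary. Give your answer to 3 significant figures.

V_s = 220 × 33/223 = 32.556 V.
I_s = V_s/R = 32.556/3.63 = 8.9686 A.
P_out = V_s I_s = 32.556 × 8.9686 = 291.98 W.
P_in = P_out/η = 291.98/0.875 = 333.69 W.
I_p = P_in/V_p = 333.69/220 = 1.52 A.

I_p ≈ 1.52 A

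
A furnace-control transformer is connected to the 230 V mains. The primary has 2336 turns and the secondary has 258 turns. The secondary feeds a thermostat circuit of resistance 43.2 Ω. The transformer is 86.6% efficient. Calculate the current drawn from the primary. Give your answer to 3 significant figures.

I_p ≈ 0.0750 A

V_s = 230 × 258/2336 = 25.402 V.
I_s = V_s/R = 25.402/43.2 = 0.58802 A.
P_out = V_s I_s = 25.402 × 0.58802 = 14.937 W.
P_in = P_out/η = 14.937/0.866 = 17.248 W.
I_p = P_in/V_p = 17.248/230 = 0.0750 A.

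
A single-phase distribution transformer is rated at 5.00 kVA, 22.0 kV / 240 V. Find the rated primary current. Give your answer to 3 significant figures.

I_p = S/V_p = 5000/22000 = 0.227 A.

I_p ≈ 0.227 A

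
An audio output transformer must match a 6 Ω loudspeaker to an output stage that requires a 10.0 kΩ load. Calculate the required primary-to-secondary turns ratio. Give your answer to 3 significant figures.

Z_p/Z_s = (N_p/N_s)², so N_p/N_s = √(10000/6) = √1670 = 40.8.

N_p/N_s ≈ 40.8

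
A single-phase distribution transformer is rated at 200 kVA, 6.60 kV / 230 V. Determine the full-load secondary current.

I_s ≈ 870 A

I_s = S/V_s = 200000/230 = 870 A.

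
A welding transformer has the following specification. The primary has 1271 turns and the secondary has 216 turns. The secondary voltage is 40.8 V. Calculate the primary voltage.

V_p ≈ 240 V

V_p/V_s = N_p/N_s, so V_p = 40.8 × 1271/216 = 240 V.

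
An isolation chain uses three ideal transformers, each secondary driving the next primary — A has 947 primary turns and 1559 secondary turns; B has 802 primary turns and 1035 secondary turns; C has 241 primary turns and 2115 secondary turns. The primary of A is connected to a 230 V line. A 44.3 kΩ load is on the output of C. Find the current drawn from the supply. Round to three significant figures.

Secondary of A: V = 230.00 × 1559/947 = 378.64 V.
Secondary of B: V = 378.64 × 1035/802 = 488.64 V.
Secondary of C: V = 488.64 × 2115/241 = 4288.3 V.
I_load = 4288.3/44300 = 0.096801 A, so P_out = 4288.3 × 0.096801 = 415.11 W.
All ideal ⇒ P_in = P_out, so I_supply = 415.11/230 = 1.80 A.

I_supply ≈ 1.80 A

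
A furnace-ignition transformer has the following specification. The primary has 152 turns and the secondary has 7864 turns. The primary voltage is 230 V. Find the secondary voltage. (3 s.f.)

V_s ≈ 11900 V

V_s/V_p = N_s/N_p, so V_s = 230 × 7864/152 = 11900 V.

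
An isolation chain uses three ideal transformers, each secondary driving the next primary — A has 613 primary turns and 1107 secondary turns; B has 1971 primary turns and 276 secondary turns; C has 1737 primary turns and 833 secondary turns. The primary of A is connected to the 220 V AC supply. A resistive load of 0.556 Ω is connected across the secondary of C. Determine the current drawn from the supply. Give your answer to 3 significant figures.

After A: V = 220.00 × 1107/613 = 397.29 V.
After B: V = 397.29 × 276/1971 = 55.633 V.
After C: V = 55.633 × 833/1737 = 26.679 V.
I_load = 26.679/0.556 = 47.985 A, so P_out = 26.679 × 47.985 = 1280.2 W.
All ideal ⇒ P_in = P_out, so I_supply = 1280.2/220 = 5.82 A.

I_supply ≈ 5.82 A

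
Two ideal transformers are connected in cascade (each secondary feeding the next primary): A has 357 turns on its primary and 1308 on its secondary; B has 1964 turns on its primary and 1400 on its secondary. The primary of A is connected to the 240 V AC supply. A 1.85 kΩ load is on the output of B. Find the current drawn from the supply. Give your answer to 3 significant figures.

After A: V = 240.00 × 1308/357 = 879.33 V.
After B: V = 879.33 × 1400/1964 = 626.81 V.
I_load = 626.81/1850 = 0.33882 A, so P_out = 626.81 × 0.33882 = 212.37 W.
All ideal ⇒ P_in = P_out, so I_supply = 212.37/240 = 0.885 A.

I_supply ≈ 0.885 A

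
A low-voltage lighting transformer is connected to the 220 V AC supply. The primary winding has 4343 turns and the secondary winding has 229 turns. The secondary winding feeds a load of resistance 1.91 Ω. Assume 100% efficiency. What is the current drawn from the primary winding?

V_s = V_p × N_s/N_p = 220 × 229/4343 = 11.600 V.
I_s = V_s/R = 11.600/1.91 = 6.0734 A.
For an ideal transformer I_p N_p = I_s N_s, so I_p = 6.0734 × 229/4343 = 0.320 A.

I_p ≈ 0.320 A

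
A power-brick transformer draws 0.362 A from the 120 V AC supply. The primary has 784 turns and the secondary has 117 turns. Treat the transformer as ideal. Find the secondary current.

I_s/I_p = N_p/N_s, so I_s = 0.362 × 784/117 = 2.43 A.

I_s ≈ 2.43 A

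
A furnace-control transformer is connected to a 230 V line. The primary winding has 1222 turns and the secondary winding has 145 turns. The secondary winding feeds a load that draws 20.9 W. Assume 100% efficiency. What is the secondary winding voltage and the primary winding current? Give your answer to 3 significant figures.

V_s ≈ 27.3 V, I_p ≈ 0.0909 A

V_s = V_p × N_s/N_p = 230 × 145/1222 = 27.291 V.
I_s = P/V_s = 20.9/27.291 = 0.76581 A.
I_p = I_s × N_s/N_p = 0.76581 × 145/1222 = 0.0909 A.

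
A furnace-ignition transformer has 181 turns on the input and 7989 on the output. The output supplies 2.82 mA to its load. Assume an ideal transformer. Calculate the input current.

For an ideal transformer I_in/I_out = N_out/N_in, so I_in = 0.00282 × 7989/181 = 0.124 A.

I_in ≈ 0.124 A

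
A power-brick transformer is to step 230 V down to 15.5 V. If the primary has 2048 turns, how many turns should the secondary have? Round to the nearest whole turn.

N_s/N_p = V_s/V_p, so N_s = 2048 × 15.5/230 = 138.0 ≈ 138 turns.

N_s = 138 turns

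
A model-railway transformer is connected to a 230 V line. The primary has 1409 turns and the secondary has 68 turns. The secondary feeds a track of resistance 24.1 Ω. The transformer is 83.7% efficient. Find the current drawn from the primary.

I_p ≈ 0.0266 A

V_s = 230 × 68/1409 = 11.100 V.
I_s = V_s/R = 11.100/24.1 = 0.46058 A.
P_out = V_s I_s = 11.100 × 0.46058 = 5.1125 W.
P_in = P_out/η = 5.1125/0.837 = 6.1081 W.
I_p = P_in/V_p = 6.1081/230 = 0.0266 A.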